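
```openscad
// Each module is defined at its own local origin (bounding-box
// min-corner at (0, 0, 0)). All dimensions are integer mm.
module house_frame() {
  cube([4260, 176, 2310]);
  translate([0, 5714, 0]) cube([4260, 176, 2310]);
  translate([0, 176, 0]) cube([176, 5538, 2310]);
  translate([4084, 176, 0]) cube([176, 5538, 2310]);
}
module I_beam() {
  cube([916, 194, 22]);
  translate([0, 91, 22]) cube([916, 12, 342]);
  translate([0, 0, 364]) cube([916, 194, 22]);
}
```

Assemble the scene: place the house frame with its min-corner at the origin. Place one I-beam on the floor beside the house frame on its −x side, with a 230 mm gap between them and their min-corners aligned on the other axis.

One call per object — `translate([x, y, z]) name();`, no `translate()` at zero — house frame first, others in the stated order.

house_frame();
translate([-1146, 0, 0]) I_beam();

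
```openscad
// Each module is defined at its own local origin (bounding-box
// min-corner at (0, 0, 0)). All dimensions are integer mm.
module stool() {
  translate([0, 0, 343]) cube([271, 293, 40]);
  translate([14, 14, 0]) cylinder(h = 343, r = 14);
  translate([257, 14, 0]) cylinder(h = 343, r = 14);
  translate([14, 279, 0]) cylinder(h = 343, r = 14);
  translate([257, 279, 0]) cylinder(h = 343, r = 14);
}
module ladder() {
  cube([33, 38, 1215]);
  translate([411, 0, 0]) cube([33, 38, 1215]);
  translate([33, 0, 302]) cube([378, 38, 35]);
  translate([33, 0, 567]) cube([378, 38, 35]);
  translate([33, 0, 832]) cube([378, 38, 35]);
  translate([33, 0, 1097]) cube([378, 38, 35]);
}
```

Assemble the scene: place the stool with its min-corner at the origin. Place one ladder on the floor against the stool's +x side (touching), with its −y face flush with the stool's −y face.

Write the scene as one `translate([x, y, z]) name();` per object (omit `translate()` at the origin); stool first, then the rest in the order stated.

stool();
translate([271, 0, 0]) ladder();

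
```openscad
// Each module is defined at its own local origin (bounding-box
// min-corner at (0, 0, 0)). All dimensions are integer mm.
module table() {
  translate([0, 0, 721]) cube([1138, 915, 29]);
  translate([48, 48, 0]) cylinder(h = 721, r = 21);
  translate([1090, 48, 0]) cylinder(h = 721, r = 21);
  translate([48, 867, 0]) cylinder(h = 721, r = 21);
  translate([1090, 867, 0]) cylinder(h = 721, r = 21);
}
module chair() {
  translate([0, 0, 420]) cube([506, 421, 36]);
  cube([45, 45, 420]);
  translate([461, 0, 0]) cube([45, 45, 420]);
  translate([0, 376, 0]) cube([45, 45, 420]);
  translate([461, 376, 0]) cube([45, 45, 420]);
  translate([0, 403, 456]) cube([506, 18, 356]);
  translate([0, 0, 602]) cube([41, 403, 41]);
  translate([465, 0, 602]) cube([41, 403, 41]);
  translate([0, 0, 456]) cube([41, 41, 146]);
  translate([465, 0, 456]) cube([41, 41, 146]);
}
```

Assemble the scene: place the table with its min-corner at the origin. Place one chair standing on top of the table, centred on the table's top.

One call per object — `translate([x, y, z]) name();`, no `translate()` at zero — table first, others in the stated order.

table();
translate([316, 247, 750]) chair();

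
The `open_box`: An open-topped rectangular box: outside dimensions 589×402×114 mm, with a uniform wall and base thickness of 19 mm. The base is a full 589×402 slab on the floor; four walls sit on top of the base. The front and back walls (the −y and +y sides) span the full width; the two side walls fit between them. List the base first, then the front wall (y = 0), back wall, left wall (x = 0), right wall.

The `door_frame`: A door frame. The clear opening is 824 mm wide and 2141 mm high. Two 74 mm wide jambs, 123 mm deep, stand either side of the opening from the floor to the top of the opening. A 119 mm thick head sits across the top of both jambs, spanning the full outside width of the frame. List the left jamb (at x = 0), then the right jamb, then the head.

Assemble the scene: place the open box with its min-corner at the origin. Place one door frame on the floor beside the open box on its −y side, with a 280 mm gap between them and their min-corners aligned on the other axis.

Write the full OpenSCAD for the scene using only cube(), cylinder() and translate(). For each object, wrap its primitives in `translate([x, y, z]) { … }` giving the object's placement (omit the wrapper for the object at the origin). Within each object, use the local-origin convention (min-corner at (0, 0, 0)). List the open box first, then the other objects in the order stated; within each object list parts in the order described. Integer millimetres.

cube([589, 402, 19]);
translate([0, 0, 19]) cube([589, 19, 95]);
translate([0, 383, 19]) cube([589, 19, 95]);
translate([0, 19, 19]) cube([19, 364, 95]);
translate([570, 19, 19]) cube([19, 364, 95]);
translate([0, -403, 0]) {
  cube([74, 123, 2141]);
  translate([898, 0, 0]) cube([74, 123, 2141]);
  translate([0, 0, 2141]) cube([972, 123, 119]);
}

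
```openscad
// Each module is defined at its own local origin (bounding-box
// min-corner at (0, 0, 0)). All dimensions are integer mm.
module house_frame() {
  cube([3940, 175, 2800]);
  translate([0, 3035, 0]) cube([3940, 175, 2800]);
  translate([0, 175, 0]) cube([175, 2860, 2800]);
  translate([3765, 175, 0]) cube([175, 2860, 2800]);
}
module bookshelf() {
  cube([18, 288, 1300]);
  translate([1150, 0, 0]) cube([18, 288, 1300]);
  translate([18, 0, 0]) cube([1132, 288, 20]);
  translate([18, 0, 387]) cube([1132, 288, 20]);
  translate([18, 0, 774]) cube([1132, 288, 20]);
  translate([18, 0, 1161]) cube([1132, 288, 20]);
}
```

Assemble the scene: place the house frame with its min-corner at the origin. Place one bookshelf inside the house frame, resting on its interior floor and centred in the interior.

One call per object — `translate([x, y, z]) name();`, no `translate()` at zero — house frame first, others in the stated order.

house_frame();
translate([1386, 1461, 0]) bookshelf();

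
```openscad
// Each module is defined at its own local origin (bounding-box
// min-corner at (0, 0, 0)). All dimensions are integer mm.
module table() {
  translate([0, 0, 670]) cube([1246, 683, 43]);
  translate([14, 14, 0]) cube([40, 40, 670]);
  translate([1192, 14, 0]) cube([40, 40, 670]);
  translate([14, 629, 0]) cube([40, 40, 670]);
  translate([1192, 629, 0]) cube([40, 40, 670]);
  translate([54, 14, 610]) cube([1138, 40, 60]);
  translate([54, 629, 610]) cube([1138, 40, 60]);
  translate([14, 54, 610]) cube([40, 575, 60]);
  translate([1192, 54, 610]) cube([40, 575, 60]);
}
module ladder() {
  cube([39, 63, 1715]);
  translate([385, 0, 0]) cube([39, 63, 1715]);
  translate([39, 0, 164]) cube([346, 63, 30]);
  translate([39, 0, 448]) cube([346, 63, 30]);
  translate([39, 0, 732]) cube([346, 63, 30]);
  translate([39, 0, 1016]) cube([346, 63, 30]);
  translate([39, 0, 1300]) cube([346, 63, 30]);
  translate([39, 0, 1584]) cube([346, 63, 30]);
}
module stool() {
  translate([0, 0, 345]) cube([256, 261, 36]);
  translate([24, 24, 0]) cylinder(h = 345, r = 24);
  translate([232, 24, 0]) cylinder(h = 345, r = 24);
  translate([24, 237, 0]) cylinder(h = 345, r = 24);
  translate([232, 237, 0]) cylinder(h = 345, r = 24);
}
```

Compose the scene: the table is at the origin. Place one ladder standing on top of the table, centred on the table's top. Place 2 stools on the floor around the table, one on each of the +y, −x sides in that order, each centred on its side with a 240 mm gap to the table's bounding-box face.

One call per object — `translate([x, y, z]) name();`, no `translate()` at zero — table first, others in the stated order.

table();
translate([411, 310, 713]) ladder();
translate([495, 923, 0]) stool();
translate([-496, 211, 0]) stool();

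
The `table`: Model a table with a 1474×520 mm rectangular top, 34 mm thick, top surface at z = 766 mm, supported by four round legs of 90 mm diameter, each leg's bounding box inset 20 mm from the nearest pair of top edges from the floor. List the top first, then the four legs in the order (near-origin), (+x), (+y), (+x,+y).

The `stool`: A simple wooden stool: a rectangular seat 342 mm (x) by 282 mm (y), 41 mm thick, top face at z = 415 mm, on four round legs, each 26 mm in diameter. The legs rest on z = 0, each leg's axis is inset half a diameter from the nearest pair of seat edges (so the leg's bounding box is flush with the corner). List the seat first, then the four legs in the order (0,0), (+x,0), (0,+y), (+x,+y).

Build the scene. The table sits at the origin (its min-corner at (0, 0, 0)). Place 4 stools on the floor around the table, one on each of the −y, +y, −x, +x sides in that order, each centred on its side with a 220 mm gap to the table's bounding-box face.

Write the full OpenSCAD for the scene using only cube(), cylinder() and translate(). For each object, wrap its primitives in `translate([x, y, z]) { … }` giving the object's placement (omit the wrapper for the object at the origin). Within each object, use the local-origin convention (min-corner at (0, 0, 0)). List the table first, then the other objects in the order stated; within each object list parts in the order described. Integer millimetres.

translate([0, 0, 732]) cube([1474, 520, 34]);
translate([65, 65, 0]) cylinder(h = 732, r = 45);
translate([1409, 65, 0]) cylinder(h = 732, r = 45);
translate([65, 455, 0]) cylinder(h = 732, r = 45);
translate([1409, 455, 0]) cylinder(h = 732, r = 45);
translate([566, -502, 0]) {
  translate([0, 0, 374]) cube([342, 282, 41]);
  translate([13, 13, 0]) cylinder(h = 374, r = 13);
  translate([329, 13, 0]) cylinder(h = 374, r = 13);
  translate([13, 269, 0]) cylinder(h = 374, r = 13);
  translate([329, 269, 0]) cylinder(h = 374, r = 13);
}
translate([566, 740, 0]) {
  translate([0, 0, 374]) cube([342, 282, 41]);
  translate([13, 13, 0]) cylinder(h = 374, r = 13);
  translate([329, 13, 0]) cylinder(h = 374, r = 13);
  translate([13, 269, 0]) cylinder(h = 374, r = 13);
  translate([329, 269, 0]) cylinder(h = 374, r = 13);
}
translate([-562, 119, 0]) {
  translate([0, 0, 374]) cube([342, 282, 41]);
  translate([13, 13, 0]) cylinder(h = 374, r = 13);
  translate([329, 13, 0]) cylinder(h = 374, r = 13);
  translate([13, 269, 0]) cylinder(h = 374, r = 13);
  translate([329, 269, 0]) cylinder(h = 374, r = 13);
}
translate([1694, 119, 0]) {
  translate([0, 0, 374]) cube([342, 282, 41]);
  translate([13, 13, 0]) cylinder(h = 374, r = 13);
  translate([329, 13, 0]) cylinder(h = 374, r = 13);
  translate([13, 269, 0]) cylinder(h = 374, r = 13);
  translate([329, 269, 0]) cylinder(h = 374, r = 13);
}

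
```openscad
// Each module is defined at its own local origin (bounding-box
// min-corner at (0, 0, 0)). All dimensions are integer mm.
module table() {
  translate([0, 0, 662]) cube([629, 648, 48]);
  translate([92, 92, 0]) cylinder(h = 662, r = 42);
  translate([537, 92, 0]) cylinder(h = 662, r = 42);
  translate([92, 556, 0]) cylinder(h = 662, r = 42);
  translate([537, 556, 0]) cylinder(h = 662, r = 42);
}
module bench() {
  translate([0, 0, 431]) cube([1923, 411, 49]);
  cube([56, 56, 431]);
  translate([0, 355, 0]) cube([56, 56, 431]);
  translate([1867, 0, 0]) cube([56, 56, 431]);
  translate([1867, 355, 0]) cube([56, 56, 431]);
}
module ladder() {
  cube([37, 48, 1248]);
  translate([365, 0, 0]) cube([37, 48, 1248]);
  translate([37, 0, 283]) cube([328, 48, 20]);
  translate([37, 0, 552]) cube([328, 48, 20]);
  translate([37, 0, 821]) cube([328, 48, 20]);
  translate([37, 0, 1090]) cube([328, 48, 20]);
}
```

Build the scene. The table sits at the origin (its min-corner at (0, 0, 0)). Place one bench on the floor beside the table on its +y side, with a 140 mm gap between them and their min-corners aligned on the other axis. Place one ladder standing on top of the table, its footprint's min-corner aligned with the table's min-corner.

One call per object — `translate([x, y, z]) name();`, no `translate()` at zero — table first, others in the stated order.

table();
translate([0, 788, 0]) bench();
translate([0, 0, 710]) ladder();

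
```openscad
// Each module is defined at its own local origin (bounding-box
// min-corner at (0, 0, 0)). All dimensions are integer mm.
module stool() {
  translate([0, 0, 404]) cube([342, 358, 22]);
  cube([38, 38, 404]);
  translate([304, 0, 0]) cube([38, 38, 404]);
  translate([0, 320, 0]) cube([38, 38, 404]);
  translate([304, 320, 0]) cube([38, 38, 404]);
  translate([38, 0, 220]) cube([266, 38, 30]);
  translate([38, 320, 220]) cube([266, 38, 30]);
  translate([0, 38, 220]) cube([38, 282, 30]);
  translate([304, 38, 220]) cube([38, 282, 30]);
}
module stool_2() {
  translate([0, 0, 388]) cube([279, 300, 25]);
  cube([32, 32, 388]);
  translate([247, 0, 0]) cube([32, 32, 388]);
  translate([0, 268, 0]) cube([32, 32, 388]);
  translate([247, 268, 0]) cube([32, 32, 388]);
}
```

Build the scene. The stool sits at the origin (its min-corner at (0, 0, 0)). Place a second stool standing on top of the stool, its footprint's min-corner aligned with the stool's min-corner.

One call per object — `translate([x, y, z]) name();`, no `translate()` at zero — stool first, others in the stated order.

stool();
translate([0, 0, 426]) stool_2();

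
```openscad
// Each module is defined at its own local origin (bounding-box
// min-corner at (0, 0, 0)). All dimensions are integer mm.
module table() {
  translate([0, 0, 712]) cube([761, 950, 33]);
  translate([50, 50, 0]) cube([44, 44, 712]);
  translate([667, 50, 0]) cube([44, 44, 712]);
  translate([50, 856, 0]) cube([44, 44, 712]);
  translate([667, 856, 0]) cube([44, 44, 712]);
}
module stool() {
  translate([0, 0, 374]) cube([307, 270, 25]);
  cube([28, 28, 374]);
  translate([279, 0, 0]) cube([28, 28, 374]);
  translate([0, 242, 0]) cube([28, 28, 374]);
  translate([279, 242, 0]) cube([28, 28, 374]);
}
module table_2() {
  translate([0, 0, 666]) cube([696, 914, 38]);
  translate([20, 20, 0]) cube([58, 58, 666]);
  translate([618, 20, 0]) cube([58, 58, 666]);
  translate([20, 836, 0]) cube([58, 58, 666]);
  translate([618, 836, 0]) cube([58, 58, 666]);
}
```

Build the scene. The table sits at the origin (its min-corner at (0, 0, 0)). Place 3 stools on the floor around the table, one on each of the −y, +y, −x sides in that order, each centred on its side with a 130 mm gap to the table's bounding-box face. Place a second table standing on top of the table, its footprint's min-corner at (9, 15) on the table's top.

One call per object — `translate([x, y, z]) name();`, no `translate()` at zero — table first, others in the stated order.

table();
translate([227, -400, 0]) stool();
translate([227, 1080, 0]) stool();
translate([-437, 340, 0]) stool();
translate([9, 15, 745]) table_2();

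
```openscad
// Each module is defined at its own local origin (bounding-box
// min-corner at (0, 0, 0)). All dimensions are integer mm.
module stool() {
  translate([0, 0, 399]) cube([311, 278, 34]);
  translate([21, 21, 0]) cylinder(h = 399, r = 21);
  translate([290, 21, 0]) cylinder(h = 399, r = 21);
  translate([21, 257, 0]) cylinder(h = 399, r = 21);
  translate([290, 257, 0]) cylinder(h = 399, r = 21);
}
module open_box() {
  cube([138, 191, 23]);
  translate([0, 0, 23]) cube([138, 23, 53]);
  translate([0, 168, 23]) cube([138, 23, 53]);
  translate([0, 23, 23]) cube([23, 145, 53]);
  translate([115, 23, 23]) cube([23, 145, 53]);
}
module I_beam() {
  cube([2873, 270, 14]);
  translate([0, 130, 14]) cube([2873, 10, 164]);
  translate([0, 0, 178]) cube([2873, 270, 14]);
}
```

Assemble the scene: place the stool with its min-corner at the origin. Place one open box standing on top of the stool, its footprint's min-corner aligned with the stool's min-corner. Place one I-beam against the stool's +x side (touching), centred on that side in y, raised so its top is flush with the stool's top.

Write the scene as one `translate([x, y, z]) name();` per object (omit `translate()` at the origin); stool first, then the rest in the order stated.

stool();
translate([0, 0, 433]) open_box();
translate([311, 4, 241]) I_beam();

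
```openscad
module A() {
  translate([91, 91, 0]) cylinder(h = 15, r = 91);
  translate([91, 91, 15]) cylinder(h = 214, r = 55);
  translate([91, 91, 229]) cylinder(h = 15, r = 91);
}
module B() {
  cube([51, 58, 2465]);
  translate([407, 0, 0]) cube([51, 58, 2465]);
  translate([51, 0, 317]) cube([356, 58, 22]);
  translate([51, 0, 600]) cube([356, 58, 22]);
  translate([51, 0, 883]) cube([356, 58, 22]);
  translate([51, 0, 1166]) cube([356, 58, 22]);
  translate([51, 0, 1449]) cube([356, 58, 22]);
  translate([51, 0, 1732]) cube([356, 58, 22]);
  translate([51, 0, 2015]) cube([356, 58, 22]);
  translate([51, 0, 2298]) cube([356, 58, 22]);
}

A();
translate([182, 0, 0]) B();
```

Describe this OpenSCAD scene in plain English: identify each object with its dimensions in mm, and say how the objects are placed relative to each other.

A is a spool: two coaxial disc flanges of radius 91 mm and thickness 15 mm, joined by a core cylinder of radius 55 mm and height 214 mm. The lower flange rests on z = 0 and the three cylinders share a vertical axis.

B is a straight ladder. Two 51×58 mm vertical rails, 2465 mm tall, stand 458 mm apart (outside-to-outside) with their front faces coplanar on the −y side. 8 rungs, each 58 mm deep and 22 mm tall, span between the inner faces of the rails, front faces flush with the rails. The lowest rung's underside is at z = 317 mm and rungs are spaced 283 mm apart (underside to underside).

The ladder is against the spool's +x side, with their −y faces flush.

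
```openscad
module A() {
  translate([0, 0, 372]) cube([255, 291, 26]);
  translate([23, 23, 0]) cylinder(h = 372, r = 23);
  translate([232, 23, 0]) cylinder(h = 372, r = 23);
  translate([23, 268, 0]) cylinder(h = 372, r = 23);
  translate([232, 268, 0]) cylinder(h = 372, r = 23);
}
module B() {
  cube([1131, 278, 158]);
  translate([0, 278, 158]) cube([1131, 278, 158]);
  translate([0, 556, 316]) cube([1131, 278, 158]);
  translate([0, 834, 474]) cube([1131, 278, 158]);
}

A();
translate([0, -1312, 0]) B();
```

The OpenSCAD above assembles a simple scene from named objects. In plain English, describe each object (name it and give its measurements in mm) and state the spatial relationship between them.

A is a simple wooden stool: a rectangular seat 255 mm (x) by 291 mm (y), 26 mm thick, top face at z = 398 mm, on four round legs, each 46 mm in diameter. The legs rest on z = 0, each leg's axis is inset half a diameter from the nearest pair of seat edges (so the leg's bounding box is flush with the corner).

B is a straight staircase of 4 solid steps. Each step is 1131 mm wide (x), 278 mm deep (y, the going) and 158 mm tall (the rise). The first step rests on the floor; each subsequent step sits one going further in +y and one rise higher in +z, directly behind and above the previous step with no overlap.

The staircase is on the floor beside the stool on its −y side.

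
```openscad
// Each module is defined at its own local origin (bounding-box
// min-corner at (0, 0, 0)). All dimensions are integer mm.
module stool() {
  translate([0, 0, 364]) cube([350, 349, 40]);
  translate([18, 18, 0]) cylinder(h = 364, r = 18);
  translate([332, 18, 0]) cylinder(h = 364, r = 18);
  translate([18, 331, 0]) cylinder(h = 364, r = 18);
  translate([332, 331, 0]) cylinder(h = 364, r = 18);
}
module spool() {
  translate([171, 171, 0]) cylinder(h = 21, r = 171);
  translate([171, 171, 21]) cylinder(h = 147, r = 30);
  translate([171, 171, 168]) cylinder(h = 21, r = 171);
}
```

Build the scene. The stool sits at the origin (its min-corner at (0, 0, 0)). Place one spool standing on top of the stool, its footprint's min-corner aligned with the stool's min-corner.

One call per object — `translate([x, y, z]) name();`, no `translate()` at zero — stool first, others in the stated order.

stool();
translate([0, 0, 404]) spool();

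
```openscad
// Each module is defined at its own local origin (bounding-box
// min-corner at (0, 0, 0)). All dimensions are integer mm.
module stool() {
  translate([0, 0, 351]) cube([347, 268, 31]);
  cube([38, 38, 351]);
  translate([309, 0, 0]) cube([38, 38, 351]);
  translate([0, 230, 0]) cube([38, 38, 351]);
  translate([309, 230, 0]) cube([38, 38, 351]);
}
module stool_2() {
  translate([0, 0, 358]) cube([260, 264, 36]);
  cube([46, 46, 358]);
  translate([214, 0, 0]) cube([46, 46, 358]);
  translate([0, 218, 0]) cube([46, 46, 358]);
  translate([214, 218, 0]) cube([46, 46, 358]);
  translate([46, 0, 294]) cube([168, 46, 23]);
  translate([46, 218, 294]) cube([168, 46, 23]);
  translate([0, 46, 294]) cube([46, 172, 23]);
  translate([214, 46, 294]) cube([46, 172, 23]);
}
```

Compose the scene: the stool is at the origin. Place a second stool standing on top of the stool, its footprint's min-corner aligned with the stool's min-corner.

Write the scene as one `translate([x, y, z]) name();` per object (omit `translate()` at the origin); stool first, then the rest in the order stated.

stool();
translate([0, 0, 382]) stool_2();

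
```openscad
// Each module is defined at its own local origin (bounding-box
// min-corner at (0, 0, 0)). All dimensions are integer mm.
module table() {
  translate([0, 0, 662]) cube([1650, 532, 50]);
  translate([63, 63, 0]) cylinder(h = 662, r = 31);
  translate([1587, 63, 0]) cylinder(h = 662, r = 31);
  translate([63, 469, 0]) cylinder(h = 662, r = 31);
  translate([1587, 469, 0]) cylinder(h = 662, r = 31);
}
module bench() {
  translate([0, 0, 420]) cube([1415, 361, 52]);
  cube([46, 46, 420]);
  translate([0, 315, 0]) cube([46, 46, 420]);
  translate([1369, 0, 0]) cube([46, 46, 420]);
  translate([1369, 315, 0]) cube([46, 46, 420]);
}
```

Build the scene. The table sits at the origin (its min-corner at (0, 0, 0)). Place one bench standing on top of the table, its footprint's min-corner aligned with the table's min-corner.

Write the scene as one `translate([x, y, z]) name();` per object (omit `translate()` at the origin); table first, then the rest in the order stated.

table();
translate([0, 0, 712]) bench();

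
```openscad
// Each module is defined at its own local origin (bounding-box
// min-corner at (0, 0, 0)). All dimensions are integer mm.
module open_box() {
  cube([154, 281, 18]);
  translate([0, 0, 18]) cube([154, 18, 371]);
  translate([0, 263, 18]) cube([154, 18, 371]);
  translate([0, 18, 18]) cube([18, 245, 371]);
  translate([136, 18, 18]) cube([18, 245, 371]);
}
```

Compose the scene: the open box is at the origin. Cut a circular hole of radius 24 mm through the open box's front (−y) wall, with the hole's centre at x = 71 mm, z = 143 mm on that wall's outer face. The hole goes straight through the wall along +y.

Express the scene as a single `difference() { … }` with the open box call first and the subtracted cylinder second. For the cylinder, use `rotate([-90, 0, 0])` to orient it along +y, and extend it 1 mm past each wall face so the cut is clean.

difference() {
  open_box();
  translate([71, -1, 143]) rotate([-90, 0, 0]) cylinder(h = 20, r = 24);
}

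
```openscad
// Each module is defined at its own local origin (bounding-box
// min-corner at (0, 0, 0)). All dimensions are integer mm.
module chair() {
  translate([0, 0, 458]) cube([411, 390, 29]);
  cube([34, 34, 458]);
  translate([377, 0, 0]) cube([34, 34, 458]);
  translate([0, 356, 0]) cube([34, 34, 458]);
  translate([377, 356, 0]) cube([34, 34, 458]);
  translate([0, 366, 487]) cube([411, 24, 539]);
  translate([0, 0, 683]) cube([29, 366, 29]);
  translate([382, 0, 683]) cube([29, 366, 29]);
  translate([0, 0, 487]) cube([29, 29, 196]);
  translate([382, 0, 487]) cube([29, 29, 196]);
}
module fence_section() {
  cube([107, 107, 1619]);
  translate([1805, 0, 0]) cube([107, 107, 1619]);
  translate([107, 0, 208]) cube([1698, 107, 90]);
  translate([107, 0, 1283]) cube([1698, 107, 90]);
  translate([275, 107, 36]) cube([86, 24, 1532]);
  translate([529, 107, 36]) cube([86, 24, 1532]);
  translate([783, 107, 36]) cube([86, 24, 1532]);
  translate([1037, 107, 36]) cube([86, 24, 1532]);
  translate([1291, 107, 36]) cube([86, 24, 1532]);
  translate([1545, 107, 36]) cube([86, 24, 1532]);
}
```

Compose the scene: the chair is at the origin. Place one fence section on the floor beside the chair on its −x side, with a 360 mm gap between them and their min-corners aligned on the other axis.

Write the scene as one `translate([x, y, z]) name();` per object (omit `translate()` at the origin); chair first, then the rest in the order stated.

chair();
translate([-2272, 0, 0]) fence_section();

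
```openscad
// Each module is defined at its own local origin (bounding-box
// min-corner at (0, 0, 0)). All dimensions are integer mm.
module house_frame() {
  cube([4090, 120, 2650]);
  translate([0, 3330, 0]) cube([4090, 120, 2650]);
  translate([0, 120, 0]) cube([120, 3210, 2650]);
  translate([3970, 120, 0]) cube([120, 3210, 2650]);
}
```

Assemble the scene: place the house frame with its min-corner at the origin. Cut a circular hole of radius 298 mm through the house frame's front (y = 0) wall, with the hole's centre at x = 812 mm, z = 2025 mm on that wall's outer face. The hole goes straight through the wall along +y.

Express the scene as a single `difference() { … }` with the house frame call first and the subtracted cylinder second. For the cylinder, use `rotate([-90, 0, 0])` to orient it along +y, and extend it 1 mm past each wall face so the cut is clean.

difference() {
  house_frame();
  translate([812, -1, 2025]) rotate([-90, 0, 0]) cylinder(h = 122, r = 298);
}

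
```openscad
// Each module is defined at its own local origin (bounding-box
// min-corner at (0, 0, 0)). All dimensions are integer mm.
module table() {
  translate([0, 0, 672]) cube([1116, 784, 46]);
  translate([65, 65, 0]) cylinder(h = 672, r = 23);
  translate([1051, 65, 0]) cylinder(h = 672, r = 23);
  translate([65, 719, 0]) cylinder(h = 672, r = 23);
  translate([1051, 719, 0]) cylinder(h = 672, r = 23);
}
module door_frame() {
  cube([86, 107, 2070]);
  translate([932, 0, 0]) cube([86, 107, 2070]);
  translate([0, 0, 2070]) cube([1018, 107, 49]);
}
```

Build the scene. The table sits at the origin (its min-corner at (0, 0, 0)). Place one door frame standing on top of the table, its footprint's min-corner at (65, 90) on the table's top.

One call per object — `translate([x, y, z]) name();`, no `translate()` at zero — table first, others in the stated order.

table();
translate([65, 90, 718]) door_frame();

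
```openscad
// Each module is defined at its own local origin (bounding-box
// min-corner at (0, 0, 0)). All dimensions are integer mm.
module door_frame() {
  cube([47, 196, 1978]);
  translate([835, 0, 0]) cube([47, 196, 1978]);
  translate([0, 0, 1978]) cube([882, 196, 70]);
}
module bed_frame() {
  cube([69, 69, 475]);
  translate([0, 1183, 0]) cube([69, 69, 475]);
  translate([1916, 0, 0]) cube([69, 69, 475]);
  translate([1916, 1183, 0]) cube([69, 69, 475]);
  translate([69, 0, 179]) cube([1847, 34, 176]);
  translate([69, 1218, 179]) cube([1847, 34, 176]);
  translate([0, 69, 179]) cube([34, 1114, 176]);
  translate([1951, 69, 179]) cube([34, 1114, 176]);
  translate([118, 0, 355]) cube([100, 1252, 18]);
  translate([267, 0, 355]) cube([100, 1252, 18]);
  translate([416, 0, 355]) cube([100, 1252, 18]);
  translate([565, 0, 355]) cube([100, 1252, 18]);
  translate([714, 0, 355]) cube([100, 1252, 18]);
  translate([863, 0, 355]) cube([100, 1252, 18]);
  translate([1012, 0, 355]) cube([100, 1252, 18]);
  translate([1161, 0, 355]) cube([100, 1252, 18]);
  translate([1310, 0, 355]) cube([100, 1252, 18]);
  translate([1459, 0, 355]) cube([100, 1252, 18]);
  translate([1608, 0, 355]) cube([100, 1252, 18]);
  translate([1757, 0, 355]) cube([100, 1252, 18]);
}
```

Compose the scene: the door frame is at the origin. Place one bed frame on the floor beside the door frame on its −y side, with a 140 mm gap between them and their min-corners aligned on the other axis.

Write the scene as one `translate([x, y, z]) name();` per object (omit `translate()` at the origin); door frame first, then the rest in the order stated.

door_frame();
translate([0, -1392, 0]) bed_frame();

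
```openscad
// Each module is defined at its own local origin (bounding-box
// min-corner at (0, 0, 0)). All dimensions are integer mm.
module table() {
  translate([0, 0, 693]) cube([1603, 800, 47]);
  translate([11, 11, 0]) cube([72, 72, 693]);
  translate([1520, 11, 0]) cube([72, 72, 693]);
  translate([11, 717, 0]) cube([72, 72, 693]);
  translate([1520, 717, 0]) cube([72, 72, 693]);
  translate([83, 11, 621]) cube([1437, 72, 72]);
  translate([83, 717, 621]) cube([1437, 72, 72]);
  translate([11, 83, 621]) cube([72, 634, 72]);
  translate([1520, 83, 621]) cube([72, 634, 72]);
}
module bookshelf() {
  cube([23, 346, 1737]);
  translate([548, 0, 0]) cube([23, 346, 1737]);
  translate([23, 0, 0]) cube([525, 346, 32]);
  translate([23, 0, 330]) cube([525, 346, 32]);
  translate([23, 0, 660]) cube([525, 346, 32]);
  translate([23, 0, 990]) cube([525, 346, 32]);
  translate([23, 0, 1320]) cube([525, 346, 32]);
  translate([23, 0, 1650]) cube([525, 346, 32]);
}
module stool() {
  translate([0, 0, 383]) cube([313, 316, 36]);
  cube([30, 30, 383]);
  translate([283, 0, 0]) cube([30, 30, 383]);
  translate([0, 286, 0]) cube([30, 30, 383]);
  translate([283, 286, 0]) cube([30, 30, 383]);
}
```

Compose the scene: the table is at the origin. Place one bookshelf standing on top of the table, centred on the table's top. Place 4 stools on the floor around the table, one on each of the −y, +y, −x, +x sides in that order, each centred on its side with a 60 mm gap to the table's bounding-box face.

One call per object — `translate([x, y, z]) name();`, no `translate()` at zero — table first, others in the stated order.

table();
translate([516, 227, 740]) bookshelf();
translate([645, -376, 0]) stool();
translate([645, 860, 0]) stool();
translate([-373, 242, 0]) stool();
translate([1663, 242, 0]) stool();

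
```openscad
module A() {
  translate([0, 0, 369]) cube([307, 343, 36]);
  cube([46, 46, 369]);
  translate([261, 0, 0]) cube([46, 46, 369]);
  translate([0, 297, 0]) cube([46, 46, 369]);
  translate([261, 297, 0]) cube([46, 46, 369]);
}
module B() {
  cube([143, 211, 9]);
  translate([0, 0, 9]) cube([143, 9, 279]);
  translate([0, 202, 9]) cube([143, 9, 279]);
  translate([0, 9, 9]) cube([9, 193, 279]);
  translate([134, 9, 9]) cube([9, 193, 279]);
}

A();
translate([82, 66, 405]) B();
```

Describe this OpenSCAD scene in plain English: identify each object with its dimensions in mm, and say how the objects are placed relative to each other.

A is a simple wooden stool: a rectangular seat 307 mm (x) by 343 mm (y), 36 mm thick, top face at z = 405 mm, on four square legs, each 46×46 mm in cross-section. The legs rest on z = 0, each flush with a corner of the seat.

B is an open-topped rectangular box: outside dimensions 143×211×288 mm, with a uniform wall and base thickness of 9 mm. The base is a full 143×211 slab on the floor; four walls sit on top of the base. The front and back walls (the −y and +y sides) span the full width; the two side walls fit between them.

The open box is on top of the stool, centred.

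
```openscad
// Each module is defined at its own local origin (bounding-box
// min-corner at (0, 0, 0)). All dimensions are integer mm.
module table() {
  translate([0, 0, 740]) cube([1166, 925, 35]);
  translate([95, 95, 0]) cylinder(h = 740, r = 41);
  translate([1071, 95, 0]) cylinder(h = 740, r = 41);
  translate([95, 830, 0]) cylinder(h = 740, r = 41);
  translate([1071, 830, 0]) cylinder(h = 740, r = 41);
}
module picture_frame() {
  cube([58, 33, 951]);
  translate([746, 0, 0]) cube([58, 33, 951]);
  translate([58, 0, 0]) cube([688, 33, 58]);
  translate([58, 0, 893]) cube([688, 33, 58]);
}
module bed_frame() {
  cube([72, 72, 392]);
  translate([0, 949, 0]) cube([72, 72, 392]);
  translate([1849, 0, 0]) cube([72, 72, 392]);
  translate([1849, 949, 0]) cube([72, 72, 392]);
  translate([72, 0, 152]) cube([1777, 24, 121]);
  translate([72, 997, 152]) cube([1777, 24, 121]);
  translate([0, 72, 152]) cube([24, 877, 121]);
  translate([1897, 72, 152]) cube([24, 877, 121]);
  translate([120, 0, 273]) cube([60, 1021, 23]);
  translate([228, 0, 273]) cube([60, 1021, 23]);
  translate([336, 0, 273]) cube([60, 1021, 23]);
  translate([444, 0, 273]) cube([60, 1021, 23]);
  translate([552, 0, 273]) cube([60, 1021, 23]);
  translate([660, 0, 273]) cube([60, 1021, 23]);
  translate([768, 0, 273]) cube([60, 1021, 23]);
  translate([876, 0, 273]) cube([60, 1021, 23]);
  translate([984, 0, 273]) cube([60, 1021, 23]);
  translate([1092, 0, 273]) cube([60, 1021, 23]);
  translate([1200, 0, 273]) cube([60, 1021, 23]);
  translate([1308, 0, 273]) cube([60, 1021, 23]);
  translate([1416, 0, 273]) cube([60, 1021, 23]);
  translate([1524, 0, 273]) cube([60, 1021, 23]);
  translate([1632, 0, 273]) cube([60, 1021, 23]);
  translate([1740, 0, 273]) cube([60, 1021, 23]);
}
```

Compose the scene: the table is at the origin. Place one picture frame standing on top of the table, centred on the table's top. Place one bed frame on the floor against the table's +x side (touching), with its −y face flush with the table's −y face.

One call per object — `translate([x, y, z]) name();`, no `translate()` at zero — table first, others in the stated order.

table();
translate([181, 446, 775]) picture_frame();
translate([1166, 0, 0]) bed_frame();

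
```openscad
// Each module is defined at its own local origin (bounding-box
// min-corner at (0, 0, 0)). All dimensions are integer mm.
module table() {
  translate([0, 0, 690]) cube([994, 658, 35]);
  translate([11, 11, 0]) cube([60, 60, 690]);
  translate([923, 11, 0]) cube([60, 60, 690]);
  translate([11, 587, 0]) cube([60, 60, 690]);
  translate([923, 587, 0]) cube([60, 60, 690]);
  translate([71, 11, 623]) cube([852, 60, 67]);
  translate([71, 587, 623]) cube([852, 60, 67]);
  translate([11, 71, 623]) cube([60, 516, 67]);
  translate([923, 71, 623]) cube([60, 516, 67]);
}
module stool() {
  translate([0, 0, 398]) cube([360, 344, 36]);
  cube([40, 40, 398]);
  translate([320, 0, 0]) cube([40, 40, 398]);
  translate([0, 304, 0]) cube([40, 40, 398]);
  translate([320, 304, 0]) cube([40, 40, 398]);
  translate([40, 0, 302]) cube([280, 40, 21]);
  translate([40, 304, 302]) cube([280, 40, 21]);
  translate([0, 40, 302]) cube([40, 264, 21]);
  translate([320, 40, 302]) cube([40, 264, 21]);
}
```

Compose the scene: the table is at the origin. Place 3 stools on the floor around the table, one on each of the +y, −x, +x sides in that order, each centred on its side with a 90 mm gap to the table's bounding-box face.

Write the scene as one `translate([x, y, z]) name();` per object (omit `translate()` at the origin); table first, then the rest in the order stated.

table();
translate([317, 748, 0]) stool();
translate([-450, 157, 0]) stool();
translate([1084, 157, 0]) stool();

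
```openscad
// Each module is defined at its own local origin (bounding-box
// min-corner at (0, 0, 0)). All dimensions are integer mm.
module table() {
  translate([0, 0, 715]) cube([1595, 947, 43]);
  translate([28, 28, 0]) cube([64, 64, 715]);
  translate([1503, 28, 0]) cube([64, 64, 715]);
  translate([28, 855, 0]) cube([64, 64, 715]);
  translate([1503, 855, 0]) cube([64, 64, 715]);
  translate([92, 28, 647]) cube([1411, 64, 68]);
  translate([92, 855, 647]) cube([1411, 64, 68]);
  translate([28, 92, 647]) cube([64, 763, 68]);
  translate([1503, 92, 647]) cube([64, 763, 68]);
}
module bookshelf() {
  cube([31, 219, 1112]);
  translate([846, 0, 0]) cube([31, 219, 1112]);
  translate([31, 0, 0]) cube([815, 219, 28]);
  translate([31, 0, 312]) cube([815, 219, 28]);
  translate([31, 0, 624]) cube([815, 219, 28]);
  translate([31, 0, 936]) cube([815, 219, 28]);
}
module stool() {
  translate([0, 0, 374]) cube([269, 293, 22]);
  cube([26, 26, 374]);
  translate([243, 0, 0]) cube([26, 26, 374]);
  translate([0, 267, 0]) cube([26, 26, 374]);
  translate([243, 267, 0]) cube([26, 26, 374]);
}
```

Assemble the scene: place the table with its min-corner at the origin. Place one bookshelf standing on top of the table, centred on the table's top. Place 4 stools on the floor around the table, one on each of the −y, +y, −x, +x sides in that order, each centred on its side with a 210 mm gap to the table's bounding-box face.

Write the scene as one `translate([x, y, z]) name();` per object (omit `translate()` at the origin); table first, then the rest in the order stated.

table();
translate([359, 364, 758]) bookshelf();
translate([663, -503, 0]) stool();
translate([663, 1157, 0]) stool();
translate([-479, 327, 0]) stool();
translate([1805, 327, 0]) stool();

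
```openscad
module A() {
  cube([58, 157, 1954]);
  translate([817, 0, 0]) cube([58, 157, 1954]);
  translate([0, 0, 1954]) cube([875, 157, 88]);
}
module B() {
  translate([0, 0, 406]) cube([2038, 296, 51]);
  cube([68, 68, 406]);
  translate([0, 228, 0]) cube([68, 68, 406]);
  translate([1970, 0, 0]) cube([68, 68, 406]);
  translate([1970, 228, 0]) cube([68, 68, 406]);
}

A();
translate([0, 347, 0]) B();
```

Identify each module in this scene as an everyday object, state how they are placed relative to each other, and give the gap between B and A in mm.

A is a door frame. B is a bench. The bench is on the floor beside the door frame on its +y side. The gap between the bench and the door frame is 190 mm.

The bench's nearest face is 190 mm from the door frame's +y face.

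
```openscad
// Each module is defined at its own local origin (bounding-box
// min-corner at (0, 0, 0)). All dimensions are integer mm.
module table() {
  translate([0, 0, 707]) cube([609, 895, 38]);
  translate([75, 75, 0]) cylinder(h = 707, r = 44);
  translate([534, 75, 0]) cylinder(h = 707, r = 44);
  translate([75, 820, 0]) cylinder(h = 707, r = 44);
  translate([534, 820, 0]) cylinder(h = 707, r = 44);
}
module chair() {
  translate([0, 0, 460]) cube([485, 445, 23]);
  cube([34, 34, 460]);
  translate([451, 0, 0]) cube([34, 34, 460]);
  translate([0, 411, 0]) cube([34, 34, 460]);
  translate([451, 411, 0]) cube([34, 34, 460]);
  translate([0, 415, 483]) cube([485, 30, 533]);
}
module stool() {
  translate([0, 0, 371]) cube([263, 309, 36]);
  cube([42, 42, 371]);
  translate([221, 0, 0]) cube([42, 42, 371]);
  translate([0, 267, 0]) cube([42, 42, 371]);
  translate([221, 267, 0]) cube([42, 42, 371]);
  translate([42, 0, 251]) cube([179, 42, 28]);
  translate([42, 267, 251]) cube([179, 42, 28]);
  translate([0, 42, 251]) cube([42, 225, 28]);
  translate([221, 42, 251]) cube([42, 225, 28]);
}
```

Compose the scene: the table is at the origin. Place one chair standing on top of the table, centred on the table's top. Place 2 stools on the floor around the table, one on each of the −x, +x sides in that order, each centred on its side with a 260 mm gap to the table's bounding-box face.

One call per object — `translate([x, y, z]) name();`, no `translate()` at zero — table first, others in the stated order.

table();
translate([62, 225, 745]) chair();
translate([-523, 293, 0]) stool();
translate([869, 293, 0]) stool();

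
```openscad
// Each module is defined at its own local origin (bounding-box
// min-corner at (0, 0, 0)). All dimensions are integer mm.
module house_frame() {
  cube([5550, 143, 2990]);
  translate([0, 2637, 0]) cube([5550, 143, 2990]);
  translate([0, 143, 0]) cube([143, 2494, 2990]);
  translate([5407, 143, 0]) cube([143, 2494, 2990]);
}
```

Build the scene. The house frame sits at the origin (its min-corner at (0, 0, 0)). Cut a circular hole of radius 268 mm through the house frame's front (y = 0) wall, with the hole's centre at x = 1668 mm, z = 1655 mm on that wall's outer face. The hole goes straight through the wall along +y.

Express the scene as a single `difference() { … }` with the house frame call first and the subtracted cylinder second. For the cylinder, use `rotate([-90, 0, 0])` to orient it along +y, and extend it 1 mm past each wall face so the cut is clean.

difference() {
  house_frame();
  translate([1668, -1, 1655]) rotate([-90, 0, 0]) cylinder(h = 145, r = 268);
}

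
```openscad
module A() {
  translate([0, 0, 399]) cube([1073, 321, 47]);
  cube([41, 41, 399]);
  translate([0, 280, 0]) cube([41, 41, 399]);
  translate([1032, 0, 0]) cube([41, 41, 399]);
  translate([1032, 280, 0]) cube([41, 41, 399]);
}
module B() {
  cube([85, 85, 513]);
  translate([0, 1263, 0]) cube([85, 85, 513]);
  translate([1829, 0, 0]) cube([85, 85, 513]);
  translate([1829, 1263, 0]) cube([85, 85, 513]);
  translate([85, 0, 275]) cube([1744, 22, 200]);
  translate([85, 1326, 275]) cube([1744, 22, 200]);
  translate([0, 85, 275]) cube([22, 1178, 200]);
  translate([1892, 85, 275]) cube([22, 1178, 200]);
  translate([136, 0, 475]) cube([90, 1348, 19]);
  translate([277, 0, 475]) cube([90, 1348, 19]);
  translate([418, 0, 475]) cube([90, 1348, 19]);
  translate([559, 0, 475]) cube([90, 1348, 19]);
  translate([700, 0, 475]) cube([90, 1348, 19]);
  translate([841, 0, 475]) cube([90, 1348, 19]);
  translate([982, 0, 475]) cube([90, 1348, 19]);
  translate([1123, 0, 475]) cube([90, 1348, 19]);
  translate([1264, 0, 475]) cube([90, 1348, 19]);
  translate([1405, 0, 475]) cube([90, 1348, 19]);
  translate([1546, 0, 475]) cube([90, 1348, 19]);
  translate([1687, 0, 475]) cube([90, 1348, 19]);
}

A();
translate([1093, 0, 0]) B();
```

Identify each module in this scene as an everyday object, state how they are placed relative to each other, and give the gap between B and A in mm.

A is a bench. B is a bed frame. The bed frame is on the floor beside the bench on its +x side. The gap between the bed frame and the bench is 20 mm.

The bed frame's nearest face is 20 mm from the bench's +x face.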